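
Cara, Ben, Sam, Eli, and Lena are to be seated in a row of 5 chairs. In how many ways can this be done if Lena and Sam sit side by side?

48

Treat {Lena, Sam} as a single unit. There are 4 units to order, and the pair itself can be ordered 2 ways.
So the count is 2·(4)! = 48.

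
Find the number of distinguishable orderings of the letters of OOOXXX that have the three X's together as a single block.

Treat the 3 copies of X as a single block. The multiset to arrange is then {XXX, O, O, O}, 4 items in all.
That gives (4)!/(3!) = 4 arrangements.

4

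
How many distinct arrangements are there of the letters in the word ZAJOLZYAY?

45360

The 9 letters of ZAJOLZYAY have repeats: A appearing twice, Y appearing twice, and Z appearing twice.
The number of distinct arrangements is 9!/(2!·2!·2!) = 362880/8 = 45360.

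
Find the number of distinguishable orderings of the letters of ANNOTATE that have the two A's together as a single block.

1260

Treat the 2 copies of A as a single block. The multiset to arrange is then {AA, E, N, N, O, T, T}, 7 items in all.
That gives (7)!/(2!·2!) = 1260 arrangements.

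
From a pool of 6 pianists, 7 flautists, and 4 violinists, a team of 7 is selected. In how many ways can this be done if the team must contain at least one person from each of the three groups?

17283

Total 7-person selections from all 17: C(17,7) = 19448.
Selections missing a whole group: no pianists → C(11,7) = 330; no flautists → C(10,7) = 120; no violinists → C(13,7) = 1716.
Add back selections omitting two groups (i.e. drawn from a single group): C(6,7) + C(7,7) + C(4,7) = 1.
By inclusion–exclusion: 19448 − 2166 + 1 = 17283.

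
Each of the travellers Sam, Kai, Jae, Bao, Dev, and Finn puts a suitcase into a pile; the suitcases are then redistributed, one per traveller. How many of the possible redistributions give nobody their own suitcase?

This is the derangement count D_6: permutations of 6 items with no fixed point.
By inclusion–exclusion this is Σ_{j=0}^{6} (−1)^j C(6,j)·(6−j)!.
Computing: 720 − 720 + 360 − 120 + 30 − 6 + 1 = 265.

265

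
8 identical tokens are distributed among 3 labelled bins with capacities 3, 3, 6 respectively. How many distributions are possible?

13

Ignoring the caps, the number of non-negative solutions to x_1+…+x_3 = 8 is C(10,2) = 45.
Subtract solutions that violate a single cap (substitute x_i' = x_i − (cap_i+1)): x_1 ≥ 4 gives C(6,2) = 15; x_2 ≥ 4 gives C(6,2) = 15; x_3 ≥ 7 gives C(3,2) = 3. Together 33.
Add back pairs where two caps are both exceeded: 1 + 0 + 0 = 1.
By inclusion–exclusion the count is 45 − 33 + 1 = 13.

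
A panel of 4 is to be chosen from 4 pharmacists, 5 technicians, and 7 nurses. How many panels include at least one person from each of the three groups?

910

With no constraint there are C(16,4) = 1820 possible selections.
Selections missing a whole group: no pharmacists → C(12,4) = 495; no technicians → C(11,4) = 330; no nurses → C(9,4) = 126.
Add back selections omitting two groups (i.e. drawn from a single group): C(4,4) + C(5,4) + C(7,4) = 41.
By inclusion–exclusion: 1820 − 951 + 41 = 910.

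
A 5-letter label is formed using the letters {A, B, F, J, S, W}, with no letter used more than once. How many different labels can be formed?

720

Choose and order 5 of the 6 symbols: the first letter has 6 options, the next 5, and so on down to 2.
That product is 6 × 5 × 4 × 3 × 2 = 720.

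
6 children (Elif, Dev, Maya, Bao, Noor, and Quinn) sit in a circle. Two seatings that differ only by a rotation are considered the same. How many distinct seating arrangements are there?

120

Fix one person's seat to break rotational symmetry; the remaining 5 people can be arranged in (5)! = 120 ways.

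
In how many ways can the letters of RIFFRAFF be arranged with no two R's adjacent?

630

Total arrangements of RIFFRAFF: 8!/(4!·2!) = 840.
Arrangements with the R's together: treat RR as one letter, giving (7)!/(4!) = 210.
Hence 840 − 210 = 630.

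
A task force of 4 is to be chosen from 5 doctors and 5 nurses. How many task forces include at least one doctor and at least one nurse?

200

Unrestricted: C(10,4) = 210 ways to pick any 4 of the 10.
Subtract selections that omit an entire group: no doctors → C(5,4) = 5; no nurses → C(5,4) = 5.
Both groups omitted at once is impossible, so 210 − 10 = 200.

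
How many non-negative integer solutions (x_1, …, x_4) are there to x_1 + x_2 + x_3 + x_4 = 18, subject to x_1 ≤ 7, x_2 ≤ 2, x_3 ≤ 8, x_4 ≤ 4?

Without the upper bounds there are C(21,3) = 1330 ways to split 18 among 4 variables.
Subtract solutions that violate a single cap (substitute x_i' = x_i − (cap_i+1)): x_1 ≥ 8 gives C(13,3) = 286; x_2 ≥ 3 gives C(18,3) = 816; x_3 ≥ 9 gives C(12,3) = 220; x_4 ≥ 5 gives C(16,3) = 560. Together 1882.
Add back pairs where two caps are both exceeded: 120 + 4 + 56 + 84 + 286 + 35 = 585.
Subtract triples: 0 + 10 + 0 + 4 = 14.
By inclusion–exclusion the count is 1330 − 1882 + 585 − 14 = 19.

19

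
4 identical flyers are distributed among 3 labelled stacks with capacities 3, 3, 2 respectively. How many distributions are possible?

10

Ignoring the caps, the number of non-negative solutions to x_1+…+x_3 = 4 is C(6,2) = 15.
Subtract solutions that violate a single cap (substitute x_i' = x_i − (cap_i+1)): x_1 ≥ 4 gives C(2,2) = 1; x_2 ≥ 4 gives C(2,2) = 1; x_3 ≥ 3 gives C(3,2) = 3. Together 5.
No two caps can be exceeded simultaneously, so the pair terms are all 0.
By inclusion–exclusion the count is 15 − 5 + 0 = 10.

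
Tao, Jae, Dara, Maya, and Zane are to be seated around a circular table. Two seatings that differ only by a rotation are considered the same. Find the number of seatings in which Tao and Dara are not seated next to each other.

12

Without the restriction there are (4)! = 24 seatings.
Seatings with Tao beside Dara: treat them as a block with 2 internal orders, giving 2 × (3)! = 12.
Subtracting, 24 − 12 = 12.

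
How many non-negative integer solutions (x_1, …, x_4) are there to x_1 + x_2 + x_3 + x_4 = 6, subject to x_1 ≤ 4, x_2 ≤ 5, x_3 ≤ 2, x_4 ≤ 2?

By stars and bars, unrestricted non-negative solutions to x_1+…+x_4 = 6 number C(6+3,3) = 84.
Subtract solutions that violate a single cap (substitute x_i' = x_i − (cap_i+1)): x_1 ≥ 5 gives C(4,3) = 4; x_2 ≥ 6 gives C(3,3) = 1; x_3 ≥ 3 gives C(6,3) = 20; x_4 ≥ 3 gives C(6,3) = 20. Together 45.
Add back pairs where two caps are both exceeded: 0 + 0 + 0 + 0 + 0 + 1 = 1.
By inclusion–exclusion the count is 84 − 45 + 1 = 40.

40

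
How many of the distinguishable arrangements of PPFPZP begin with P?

20

With the first slot taken by P, it remains to arrange the other 5 letters (PFPZP).
Those 5 letters have P appearing 3 times, giving (5)!/(3!) = 20.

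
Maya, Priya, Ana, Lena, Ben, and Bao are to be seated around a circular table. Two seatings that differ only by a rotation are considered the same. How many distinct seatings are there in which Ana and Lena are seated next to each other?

Treat {Ana, Lena} as one unit (2 internal orders) and seat the resulting 5 units around the table: (4)! circular arrangements.
So 2 × (4)! = 2 × 24 = 48.

48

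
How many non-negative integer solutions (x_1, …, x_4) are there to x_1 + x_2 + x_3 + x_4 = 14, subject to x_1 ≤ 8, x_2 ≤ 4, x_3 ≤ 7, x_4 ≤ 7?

Ignoring the caps, the number of non-negative solutions to x_1+…+x_4 = 14 is C(17,3) = 680.
Subtract solutions that violate a single cap (substitute x_i' = x_i − (cap_i+1)): x_1 ≥ 9 gives C(8,3) = 56; x_2 ≥ 5 gives C(12,3) = 220; x_3 ≥ 8 gives C(9,3) = 84; x_4 ≥ 8 gives C(9,3) = 84. Together 444.
Add back pairs where two caps are both exceeded: 1 + 0 + 0 + 4 + 4 + 0 = 9.
By inclusion–exclusion the count is 680 − 444 + 9 = 245.

245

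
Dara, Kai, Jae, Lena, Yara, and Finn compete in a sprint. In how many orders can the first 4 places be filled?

This is an ordered selection of 4 from 6: P(6,4).
That gives 6 × 5 × 4 × 3 = 360.

360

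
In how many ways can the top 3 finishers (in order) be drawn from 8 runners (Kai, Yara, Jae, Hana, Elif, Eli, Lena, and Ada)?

This is an ordered selection of 3 from 8: P(8,3).
That gives 8 × 7 × 6 = 336.

336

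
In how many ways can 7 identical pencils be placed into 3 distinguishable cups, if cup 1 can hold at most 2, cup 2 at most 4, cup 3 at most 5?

12

By stars and bars, unrestricted non-negative solutions to x_1+…+x_3 = 7 number C(7+2,2) = 36.
Subtract solutions that violate a single cap (substitute x_i' = x_i − (cap_i+1)): x_1 ≥ 3 gives C(6,2) = 15; x_2 ≥ 5 gives C(4,2) = 6; x_3 ≥ 6 gives C(3,2) = 3. Together 24.
No two caps can be exceeded simultaneously, so the pair terms are all 0.
By inclusion–exclusion the count is 36 − 24 + 0 = 12.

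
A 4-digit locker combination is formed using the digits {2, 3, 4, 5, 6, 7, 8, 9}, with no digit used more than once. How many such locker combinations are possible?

Choose and order 4 of the 8 symbols: the first digit has 8 options, the next 7, then 6, 5.
8 × 7 × 6 × 5 = 1680.

1680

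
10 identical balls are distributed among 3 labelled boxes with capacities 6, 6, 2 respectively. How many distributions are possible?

12

By stars and bars, unrestricted non-negative solutions to x_1+…+x_3 = 10 number C(10+2,2) = 66.
Subtract solutions that violate a single cap (substitute x_i' = x_i − (cap_i+1)): x_1 ≥ 7 gives C(5,2) = 10; x_2 ≥ 7 gives C(5,2) = 10; x_3 ≥ 3 gives C(9,2) = 36. Together 56.
Add back pairs where two caps are both exceeded: 0 + 1 + 1 = 2.
By inclusion–exclusion the count is 66 − 56 + 2 = 12.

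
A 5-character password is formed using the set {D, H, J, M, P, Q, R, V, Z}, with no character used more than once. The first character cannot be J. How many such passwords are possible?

The first character has 9−1 = 8 choices (anything except J).
The remaining 4 characters are filled from the other 8 symbols without repetition: 8 × 7 × 6 × 5 = 1680.
Total: 8 × 1680 = 13440.

13440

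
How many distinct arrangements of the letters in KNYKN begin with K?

Fix K in the first position and arrange the remaining 4 letters.
Those 4 letters have N appearing twice, giving (4)!/(2!) = 12.

12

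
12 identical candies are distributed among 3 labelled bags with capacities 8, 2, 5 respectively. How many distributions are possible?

9

Ignoring the caps, the number of non-negative solutions to x_1+…+x_3 = 12 is C(14,2) = 91.
Subtract solutions that violate a single cap (substitute x_i' = x_i − (cap_i+1)): x_1 ≥ 9 gives C(5,2) = 10; x_2 ≥ 3 gives C(11,2) = 55; x_3 ≥ 6 gives C(8,2) = 28. Together 93.
Add back pairs where two caps are both exceeded: 1 + 0 + 10 = 11.
By inclusion–exclusion the count is 91 − 93 + 11 = 9.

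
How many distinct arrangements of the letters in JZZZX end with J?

4

Fix J in the last position and arrange the remaining 4 letters.
Those 4 letters have Z appearing 3 times, giving (4)!/(3!) = 4.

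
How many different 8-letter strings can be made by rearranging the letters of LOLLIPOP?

1680

The 8 letters of LOLLIPOP have repeats: L appearing 3 times, O appearing twice, and P appearing twice.
The number of distinct arrangements is 8!/(3!·2!·2!) = 40320/24 = 1680.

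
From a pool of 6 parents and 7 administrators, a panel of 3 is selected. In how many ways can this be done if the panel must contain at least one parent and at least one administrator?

231

Total 3-person selections from all 13: C(13,3) = 286.
Selections missing a whole group: no parents → C(7,3) = 35; no administrators → C(6,3) = 20.
Both groups omitted at once is impossible, so 286 − 55 = 231.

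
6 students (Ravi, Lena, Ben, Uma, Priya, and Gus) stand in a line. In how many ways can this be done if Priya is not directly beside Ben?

Of the 6! = 720 arrangements, those with Priya and Ben adjacent number 2 × 5! = 240 (treat the pair as a block with 2 internal orders).
Complementary counting: 720 − 240 = 480.

480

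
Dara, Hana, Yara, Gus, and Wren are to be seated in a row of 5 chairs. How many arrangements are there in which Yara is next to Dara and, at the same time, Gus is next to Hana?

Treat {Yara,Dara} as one block (2 orders) and {Gus,Hana} as another (2 orders).
That leaves 3 units to arrange: 2 × 2 × 3! = 4 × 6 = 24.

24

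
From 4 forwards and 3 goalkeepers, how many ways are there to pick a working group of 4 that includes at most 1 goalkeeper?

Split by how many goalkeepers are chosen (0 through 1).
Sum: C(3,0)·C(4,4) + C(3,1)·C(4,3) = 1 + 12 = 13.

13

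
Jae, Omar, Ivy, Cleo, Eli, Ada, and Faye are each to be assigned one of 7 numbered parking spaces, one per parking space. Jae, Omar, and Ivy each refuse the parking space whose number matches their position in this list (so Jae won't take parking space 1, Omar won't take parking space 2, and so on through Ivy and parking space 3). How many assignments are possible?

3216

Let Aᵢ (for i ∈ {1, 2, 3}) be the placements that put person i in their forbidden parking space. Any j of these fix j positions, leaving (7−j)! ways to fill the rest, and there are C(3,j) ways to pick which j.
By inclusion–exclusion, the number of valid placements is Σ_{j=0}^{3} (−1)^j C(3,j)·(7−j)!.
Computing: 5040 − 2160 + 360 − 24 = 3216.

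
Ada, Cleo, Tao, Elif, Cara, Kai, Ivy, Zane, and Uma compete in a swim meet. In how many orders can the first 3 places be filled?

There are 9 choices for 1st place, 8 for 2nd, and 7 for 3rd.
That gives 9 × 8 × 7 = 504.

504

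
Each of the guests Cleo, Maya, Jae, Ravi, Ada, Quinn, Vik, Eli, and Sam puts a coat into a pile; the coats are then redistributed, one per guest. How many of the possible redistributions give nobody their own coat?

133496

Count assignments avoiding every fixed point. For any j of the 9 guests fixed to their own coat, the other 9−j can be arranged in (9−j)! ways.
By inclusion–exclusion this is Σ_{j=0}^{9} (−1)^j C(9,j)·(9−j)!.
Computing: 362880 − 362880 + 181440 − 60480 + 15120 − 3024 + 504 − 72 + 9 − 1 = 133496.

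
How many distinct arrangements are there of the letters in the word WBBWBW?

20

Letter multiplicities in WBBWBW: B×3, W×3.
The number of distinct arrangements is 6!/(3!·3!) = 720/36 = 20.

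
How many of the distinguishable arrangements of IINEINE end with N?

60

With the last slot taken by N, it remains to arrange the other 6 letters (IIEINE).
Those 6 letters have E appearing twice and I appearing 3 times, giving (6)!/(3!·2!) = 60.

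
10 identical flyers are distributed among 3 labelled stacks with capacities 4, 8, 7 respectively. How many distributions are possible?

36

Ignoring the caps, the number of non-negative solutions to x_1+…+x_3 = 10 is C(12,2) = 66.
Subtract solutions that violate a single cap (substitute x_i' = x_i − (cap_i+1)): x_1 ≥ 5 gives C(7,2) = 21; x_2 ≥ 9 gives C(3,2) = 3; x_3 ≥ 8 gives C(4,2) = 6. Together 30.
No two caps can be exceeded simultaneously, so the pair terms are all 0.
By inclusion–exclusion the count is 66 − 30 + 0 = 36.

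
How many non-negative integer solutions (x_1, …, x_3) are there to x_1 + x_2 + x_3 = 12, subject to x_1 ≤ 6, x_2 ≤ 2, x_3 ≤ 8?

Without the upper bounds there are C(14,2) = 91 ways to split 12 among 3 variables.
Subtract solutions that violate a single cap (substitute x_i' = x_i − (cap_i+1)): x_1 ≥ 7 gives C(7,2) = 21; x_2 ≥ 3 gives C(11,2) = 55; x_3 ≥ 9 gives C(5,2) = 10. Together 86.
Add back pairs where two caps are both exceeded: 6 + 0 + 1 = 7.
By inclusion–exclusion the count is 91 − 86 + 7 = 12.

12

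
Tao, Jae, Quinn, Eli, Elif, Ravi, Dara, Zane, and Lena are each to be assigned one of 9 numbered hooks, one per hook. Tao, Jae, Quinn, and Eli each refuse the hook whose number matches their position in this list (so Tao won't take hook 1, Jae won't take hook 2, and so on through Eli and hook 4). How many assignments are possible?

229080

Let Aᵢ (for 1 ≤ i ≤ 4) be the placements that put person i in their forbidden hook. Any j of these fix j positions, leaving (9−j)! ways to fill the rest, and there are C(4,j) ways to pick which j.
By inclusion–exclusion, the number of valid placements is Σ_{j=0}^{4} (−1)^j C(4,j)·(9−j)!.
Computing: 362880 − 161280 + 30240 − 2880 + 120 = 229080.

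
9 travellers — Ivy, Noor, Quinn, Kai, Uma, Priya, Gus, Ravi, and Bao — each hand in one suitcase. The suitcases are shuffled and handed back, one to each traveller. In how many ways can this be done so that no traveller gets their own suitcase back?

133496

Let Aᵢ be the assignments in which traveller i gets their own suitcase. We want the size of the complement of A₁∪…∪A_9.
By inclusion–exclusion this is Σ_{j=0}^{9} (−1)^j C(9,j)·(9−j)!.
Computing: 362880 − 362880 + 181440 − 60480 + 15120 − 3024 + 504 − 72 + 9 − 1 = 133496.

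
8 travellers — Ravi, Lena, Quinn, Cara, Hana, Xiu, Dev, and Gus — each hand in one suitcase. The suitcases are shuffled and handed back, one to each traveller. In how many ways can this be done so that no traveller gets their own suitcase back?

This is the derangement count D_8: permutations of 8 items with no fixed point.
By inclusion–exclusion this is Σ_{j=0}^{8} (−1)^j C(8,j)·(8−j)!.
Computing: 40320 − 40320 + 20160 − 6720 + 1680 − 336 + 56 − 8 + 1 = 14833.

14833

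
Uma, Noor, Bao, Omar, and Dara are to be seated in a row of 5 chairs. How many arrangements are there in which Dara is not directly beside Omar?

Of the 5! = 120 arrangements, those with Dara and Omar adjacent number 2 × 4! = 48 (treat the pair as a block with 2 internal orders).
Complementary counting: 120 − 48 = 72.

72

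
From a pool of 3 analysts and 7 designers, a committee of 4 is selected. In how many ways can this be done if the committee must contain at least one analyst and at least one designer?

175

With no constraint there are C(10,4) = 210 possible selections.
Selections missing a whole group: no analysts → C(7,4) = 35; no designers → C(3,4) = 0.
Both groups omitted at once is impossible, so 210 − 35 = 175.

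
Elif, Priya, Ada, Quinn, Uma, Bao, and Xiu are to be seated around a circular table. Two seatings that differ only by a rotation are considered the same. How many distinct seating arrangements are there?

720

Seat Elif anywhere (absorbing the rotational symmetry), then permute the other 6: (6)! = 720.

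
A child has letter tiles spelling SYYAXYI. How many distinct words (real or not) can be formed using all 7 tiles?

840

SYYAXYI has 7 letters with Y appearing 3 times.
So there are 7! / (3!) = 840 distinguishable arrangements.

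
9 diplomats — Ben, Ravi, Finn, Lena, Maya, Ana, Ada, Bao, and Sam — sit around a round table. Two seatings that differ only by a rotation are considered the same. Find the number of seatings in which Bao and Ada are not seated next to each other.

30240

Without the restriction there are (8)! = 40320 seatings.
Those with Bao next to Ada: fuse the pair into one unit and seat 8 units around a circle — 2·(7)! = 10080.
Subtracting, 40320 − 10080 = 30240.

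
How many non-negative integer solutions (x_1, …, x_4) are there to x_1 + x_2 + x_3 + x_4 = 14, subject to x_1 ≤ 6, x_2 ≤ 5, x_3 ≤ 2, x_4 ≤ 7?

By stars and bars, unrestricted non-negative solutions to x_1+…+x_4 = 14 number C(14+3,3) = 680.
Subtract solutions that violate a single cap (substitute x_i' = x_i − (cap_i+1)): x_1 ≥ 7 gives C(10,3) = 120; x_2 ≥ 6 gives C(11,3) = 165; x_3 ≥ 3 gives C(14,3) = 364; x_4 ≥ 8 gives C(9,3) = 84. Together 733.
Add back pairs where two caps are both exceeded: 4 + 35 + 0 + 56 + 1 + 20 = 116.
By inclusion–exclusion the count is 680 − 733 + 116 = 63.

63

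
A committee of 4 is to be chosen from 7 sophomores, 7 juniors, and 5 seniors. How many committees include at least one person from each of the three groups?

1960

Unrestricted: C(19,4) = 3876 ways to pick any 4 of the 19.
Selections missing a whole group: no sophomores → C(12,4) = 495; no juniors → C(12,4) = 495; no seniors → C(14,4) = 1001.
Add back selections omitting two groups (i.e. drawn from a single group): C(7,4) + C(7,4) + C(5,4) = 75.
By inclusion–exclusion: 3876 − 1991 + 75 = 1960.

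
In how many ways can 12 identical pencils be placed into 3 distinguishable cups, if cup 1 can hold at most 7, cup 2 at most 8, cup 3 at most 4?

30

Ignoring the caps, the number of non-negative solutions to x_1+…+x_3 = 12 is C(14,2) = 91.
Subtract solutions that violate a single cap (substitute x_i' = x_i − (cap_i+1)): x_1 ≥ 8 gives C(6,2) = 15; x_2 ≥ 9 gives C(5,2) = 10; x_3 ≥ 5 gives C(9,2) = 36. Together 61.
No two caps can be exceeded simultaneously, so the pair terms are all 0.
By inclusion–exclusion the count is 91 − 61 + 0 = 30.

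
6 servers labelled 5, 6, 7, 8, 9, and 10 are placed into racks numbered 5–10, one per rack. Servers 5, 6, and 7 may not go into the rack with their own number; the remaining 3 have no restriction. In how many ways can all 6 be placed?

426

Let Aᵢ (for i ∈ {5, 6, 7}) be the placements that put server i in its forbidden rack. Any j of these fix j positions, leaving (6−j)! ways to fill the rest, and there are C(3,j) ways to pick which j.
By inclusion–exclusion, the number of valid placements is Σ_{j=0}^{3} (−1)^j C(3,j)·(6−j)!.
Computing: 720 − 360 + 72 − 6 = 426.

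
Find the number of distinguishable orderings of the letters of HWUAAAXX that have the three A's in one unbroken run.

360

Treat the 3 copies of A as a single block. The multiset to arrange is then {AAA, H, U, W, X, X}, 6 items in all.
That gives (6)!/(2!) = 360 arrangements.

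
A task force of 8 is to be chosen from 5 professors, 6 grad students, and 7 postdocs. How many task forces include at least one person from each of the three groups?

41811

Total 8-person selections from all 18: C(18,8) = 43758.
Subtract selections that omit an entire group: no professors → C(13,8) = 1287; no grad students → C(12,8) = 495; no postdocs → C(11,8) = 165.
Add back selections omitting two groups (i.e. drawn from a single group): C(5,8) + C(6,8) + C(7,8) = 0.
By inclusion–exclusion: 43758 − 1947 + 0 = 41811.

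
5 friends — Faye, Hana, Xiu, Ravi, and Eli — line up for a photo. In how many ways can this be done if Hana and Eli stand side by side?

48

Place the 3 others and the Hana-Eli pair as 4 objects in a line; the pair has 2 internal arrangements.
That gives 2 × 4! = 2 × 24 = 48.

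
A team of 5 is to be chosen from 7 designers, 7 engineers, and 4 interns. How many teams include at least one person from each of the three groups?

5684

With no constraint there are C(18,5) = 8568 possible selections.
Selections missing a whole group: no designers → C(11,5) = 462; no engineers → C(11,5) = 462; no interns → C(14,5) = 2002.
Add back selections omitting two groups (i.e. drawn from a single group): C(7,5) + C(7,5) + C(4,5) = 42.
By inclusion–exclusion: 8568 − 2926 + 42 = 5684.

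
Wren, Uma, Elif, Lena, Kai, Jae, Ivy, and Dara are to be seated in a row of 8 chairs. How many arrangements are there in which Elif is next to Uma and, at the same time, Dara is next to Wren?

Treat {Elif,Uma} as one block (2 orders) and {Dara,Wren} as another (2 orders).
That leaves 6 units to arrange: 2 × 2 × 6! = 4 × 720 = 2880.

2880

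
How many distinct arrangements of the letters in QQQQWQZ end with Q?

30

Fix Q in the last position and arrange the remaining 6 letters.
Those 6 letters have Q appearing 4 times, giving (6)!/(4!) = 30.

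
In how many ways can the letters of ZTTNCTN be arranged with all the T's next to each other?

Treat the 3 copies of T as a single block. The multiset to arrange is then {TTT, C, N, N, Z}, 5 items in all.
That gives (5)!/(2!) = 60 arrangements.

60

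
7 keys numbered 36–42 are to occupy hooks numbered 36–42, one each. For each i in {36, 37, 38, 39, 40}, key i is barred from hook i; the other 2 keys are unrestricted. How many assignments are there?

Let Aᵢ (for 36 ≤ i ≤ 40) be the placements that put key i in its forbidden hook. Any j of these fix j positions, leaving (7−j)! ways to fill the rest, and there are C(5,j) ways to pick which j.
By inclusion–exclusion, the number of valid placements is Σ_{j=0}^{5} (−1)^j C(5,j)·(7−j)!.
Computing: 5040 − 3600 + 1200 − 240 + 30 − 2 = 2428.

2428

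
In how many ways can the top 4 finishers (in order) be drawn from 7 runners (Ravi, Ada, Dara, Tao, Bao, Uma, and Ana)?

840

There are 7 choices for 1st place, 6 for 2nd, and so on down to 4 for position 4.
That gives 7 × 6 × 5 × 4 = 840.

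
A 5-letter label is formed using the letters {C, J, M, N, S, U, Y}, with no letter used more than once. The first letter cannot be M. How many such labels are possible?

The first letter has 7−1 = 6 choices (anything except M).
The remaining 4 letters are filled from the other 6 symbols without repetition: 6 × 5 × 4 × 3 = 360.
Total: 6 × 360 = 2160.

2160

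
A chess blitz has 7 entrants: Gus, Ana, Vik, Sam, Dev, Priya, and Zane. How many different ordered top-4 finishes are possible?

There are 7 choices for 1st place, 6 for 2nd, and so on down to 4 for position 4.
That gives 7 × 6 × 5 × 4 = 840.

840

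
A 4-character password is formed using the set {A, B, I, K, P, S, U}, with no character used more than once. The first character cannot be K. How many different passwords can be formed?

The first character has 7−1 = 6 choices (anything except K).
The remaining 3 characters are filled from the other 6 symbols without repetition: 6 × 5 × 4 = 120.
Total: 6 × 120 = 720.

720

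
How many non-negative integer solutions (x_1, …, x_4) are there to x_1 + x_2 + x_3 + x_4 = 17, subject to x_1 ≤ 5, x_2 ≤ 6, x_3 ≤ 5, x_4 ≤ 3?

By stars and bars, unrestricted non-negative solutions to x_1+…+x_4 = 17 number C(17+3,3) = 1140.
Subtract solutions that violate a single cap (substitute x_i' = x_i − (cap_i+1)): x_1 ≥ 6 gives C(14,3) = 364; x_2 ≥ 7 gives C(13,3) = 286; x_3 ≥ 6 gives C(14,3) = 364; x_4 ≥ 4 gives C(16,3) = 560. Together 1574.
Add back pairs where two caps are both exceeded: 35 + 56 + 120 + 35 + 84 + 120 = 450.
Subtract triples: 0 + 1 + 4 + 1 = 6.
By inclusion–exclusion the count is 1140 − 1574 + 450 − 6 = 10.

10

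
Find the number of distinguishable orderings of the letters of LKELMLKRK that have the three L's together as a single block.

840

Treat the 3 copies of L as a single block. The multiset to arrange is then {LLL, E, K, K, K, M, R}, 7 items in all.
That gives (7)!/(3!) = 840 arrangements.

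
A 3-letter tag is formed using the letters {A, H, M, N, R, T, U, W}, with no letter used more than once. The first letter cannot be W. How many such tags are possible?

The first letter has 8−1 = 7 choices (anything except W).
The remaining 2 letters are filled from the other 7 symbols without repetition: 7 × 6 = 42.
Total: 7 × 42 = 294.

294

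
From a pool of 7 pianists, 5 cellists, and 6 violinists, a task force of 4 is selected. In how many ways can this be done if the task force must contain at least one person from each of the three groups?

Total 4-person selections from all 18: C(18,4) = 3060.
Selections missing a whole group: no pianists → C(11,4) = 330; no cellists → C(13,4) = 715; no violinists → C(12,4) = 495.
Add back selections omitting two groups (i.e. drawn from a single group): C(7,4) + C(5,4) + C(6,4) = 55.
By inclusion–exclusion: 3060 − 1540 + 55 = 1575.

1575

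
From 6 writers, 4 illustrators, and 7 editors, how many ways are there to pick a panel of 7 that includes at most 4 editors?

18432

Split by how many editors are chosen (0 through 4).
Sum: C(7,0)·C(10,7) + C(7,1)·C(10,6) + C(7,2)·C(10,5) + C(7,3)·C(10,4) + C(7,4)·C(10,3) = 120 + 1470 + 5292 + 7350 + 4200 = 18432.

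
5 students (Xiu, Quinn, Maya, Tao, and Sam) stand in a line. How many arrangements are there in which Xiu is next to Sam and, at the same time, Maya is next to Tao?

24

Treat {Xiu,Sam} as one block (2 orders) and {Maya,Tao} as another (2 orders).
That leaves 3 units to arrange: 2 × 2 × 3! = 4 × 6 = 24.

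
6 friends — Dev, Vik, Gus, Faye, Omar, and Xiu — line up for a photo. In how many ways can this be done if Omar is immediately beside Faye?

240

Glue Omar and Faye into one block (2 internal orders), leaving 5 units to arrange in a row.
That gives 2 × 5! = 2 × 120 = 240.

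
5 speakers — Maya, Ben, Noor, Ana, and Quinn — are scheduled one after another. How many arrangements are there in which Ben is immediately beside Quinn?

48

Place the 3 others and the Ben-Quinn pair as 4 objects in a line; the pair has 2 internal arrangements.
So the count is 2·(4)! = 48.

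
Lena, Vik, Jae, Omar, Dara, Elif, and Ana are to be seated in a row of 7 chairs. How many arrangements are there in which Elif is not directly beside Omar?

3600

Of the 7! = 5040 arrangements, those with Elif and Omar adjacent number 2 × 6! = 1440 (treat the pair as a block with 2 internal orders).
Complementary counting: 5040 − 1440 = 3600.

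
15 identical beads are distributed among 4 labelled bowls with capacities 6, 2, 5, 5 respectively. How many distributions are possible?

19

Ignoring the caps, the number of non-negative solutions to x_1+…+x_4 = 15 is C(18,3) = 816.
Subtract solutions that violate a single cap (substitute x_i' = x_i − (cap_i+1)): x_1 ≥ 7 gives C(11,3) = 165; x_2 ≥ 3 gives C(15,3) = 455; x_3 ≥ 6 gives C(12,3) = 220; x_4 ≥ 6 gives C(12,3) = 220. Together 1060.
Add back pairs where two caps are both exceeded: 56 + 10 + 10 + 84 + 84 + 20 = 264.
Subtract triples: 0 + 0 + 0 + 1 = 1.
By inclusion–exclusion the count is 816 − 1060 + 264 − 1 = 19.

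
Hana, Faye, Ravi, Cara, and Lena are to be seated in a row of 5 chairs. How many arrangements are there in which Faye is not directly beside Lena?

72

Of the 5! = 120 arrangements, those with Faye and Lena adjacent number 2 × 4! = 48 (treat the pair as a block with 2 internal orders).
Complementary counting: 120 − 48 = 72.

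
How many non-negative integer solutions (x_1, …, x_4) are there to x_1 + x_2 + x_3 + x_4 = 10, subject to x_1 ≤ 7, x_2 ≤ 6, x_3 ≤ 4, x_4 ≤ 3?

Without the upper bounds there are C(13,3) = 286 ways to split 10 among 4 variables.
Subtract solutions that violate a single cap (substitute x_i' = x_i − (cap_i+1)): x_1 ≥ 8 gives C(5,3) = 10; x_2 ≥ 7 gives C(6,3) = 20; x_3 ≥ 5 gives C(8,3) = 56; x_4 ≥ 4 gives C(9,3) = 84. Together 170.
Add back pairs where two caps are both exceeded: 0 + 0 + 0 + 0 + 0 + 4 = 4.
By inclusion–exclusion the count is 286 − 170 + 4 = 120.

120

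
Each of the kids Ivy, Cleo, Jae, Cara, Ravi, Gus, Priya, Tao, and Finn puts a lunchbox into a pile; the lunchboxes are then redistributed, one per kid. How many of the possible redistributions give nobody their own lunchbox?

This is the derangement count D_9: permutations of 9 items with no fixed point.
By inclusion–exclusion this is Σ_{j=0}^{9} (−1)^j C(9,j)·(9−j)!.
Computing: 362880 − 362880 + 181440 − 60480 + 15120 − 3024 + 504 − 72 + 9 − 1 = 133496.

133496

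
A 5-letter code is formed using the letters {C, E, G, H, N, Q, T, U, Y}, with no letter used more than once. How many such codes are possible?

15120

Choose and order 5 of the 9 symbols: the first letter has 9 options, the next 8, and so on down to 5.
That product is 9 × 8 × 7 × 6 × 5 = 15120.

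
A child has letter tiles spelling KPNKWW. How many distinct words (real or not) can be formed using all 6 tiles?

Letter multiplicities in KPNKWW: K×2, N×1, P×1, W×2.
The number of distinct arrangements is 6!/(2!·2!) = 720/4 = 180.

180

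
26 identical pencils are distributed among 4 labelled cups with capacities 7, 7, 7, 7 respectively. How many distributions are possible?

10

Ignoring the caps, the number of non-negative solutions to x_1+…+x_4 = 26 is C(29,3) = 3654.
Subtract solutions that violate a single cap (substitute x_i' = x_i − (cap_i+1)): x_1 ≥ 8 gives C(21,3) = 1330; x_2 ≥ 8 gives C(21,3) = 1330; x_3 ≥ 8 gives C(21,3) = 1330; x_4 ≥ 8 gives C(21,3) = 1330. Together 5320.
Add back pairs where two caps are both exceeded: 286 + 286 + 286 + 286 + 286 + 286 = 1716.
Subtract triples: 10 + 10 + 10 + 10 = 40.
By inclusion–exclusion the count is 3654 − 5320 + 1716 − 40 = 10.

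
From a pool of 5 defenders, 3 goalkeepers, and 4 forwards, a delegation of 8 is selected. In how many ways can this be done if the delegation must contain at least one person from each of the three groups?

With no constraint there are C(12,8) = 495 possible selections.
Selections missing a whole group: no defenders → C(7,8) = 0; no goalkeepers → C(9,8) = 9; no forwards → C(8,8) = 1.
Add back selections omitting two groups (i.e. drawn from a single group): C(5,8) + C(3,8) + C(4,8) = 0.
By inclusion–exclusion: 495 − 10 + 0 = 485.

485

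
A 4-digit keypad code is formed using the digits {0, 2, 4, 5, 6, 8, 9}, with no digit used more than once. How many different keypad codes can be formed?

840

This is a permutation of 4 out of 7: P(7,4) = 7!/3!.
That product is 7 × 6 × 5 × 4 = 840.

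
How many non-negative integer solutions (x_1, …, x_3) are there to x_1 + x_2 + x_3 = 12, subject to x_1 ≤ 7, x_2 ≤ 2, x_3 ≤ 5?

Ignoring the caps, the number of non-negative solutions to x_1+…+x_3 = 12 is C(14,2) = 91.
Subtract solutions that violate a single cap (substitute x_i' = x_i − (cap_i+1)): x_1 ≥ 8 gives C(6,2) = 15; x_2 ≥ 3 gives C(11,2) = 55; x_3 ≥ 6 gives C(8,2) = 28. Together 98.
Add back pairs where two caps are both exceeded: 3 + 0 + 10 = 13.
By inclusion–exclusion the count is 91 − 98 + 13 = 6.

6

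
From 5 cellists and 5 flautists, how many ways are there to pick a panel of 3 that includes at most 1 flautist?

60

Split by how many flautists are chosen (0 through 1).
Sum: C(5,0)·C(5,3) + C(5,1)·C(5,2) = 10 + 50 = 60.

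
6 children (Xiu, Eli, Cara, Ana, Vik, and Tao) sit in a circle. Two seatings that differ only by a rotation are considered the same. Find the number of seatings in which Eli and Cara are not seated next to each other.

Without the restriction there are (5)! = 120 seatings.
Those with Eli next to Cara: fuse the pair into one unit and seat 5 units around a circle — 2·(4)! = 48.
Subtracting, 120 − 48 = 72.

72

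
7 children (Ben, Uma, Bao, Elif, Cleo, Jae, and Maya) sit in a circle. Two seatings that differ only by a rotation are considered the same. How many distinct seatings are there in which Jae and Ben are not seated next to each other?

480

All circular seatings of 7 people number (6)! = 720.
Those with Jae next to Ben: fuse the pair into one unit and seat 6 units around a circle — 2·(5)! = 240.
Subtracting, 720 − 240 = 480.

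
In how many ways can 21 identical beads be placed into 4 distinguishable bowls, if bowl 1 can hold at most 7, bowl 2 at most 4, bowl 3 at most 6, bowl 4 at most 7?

20

By stars and bars, unrestricted non-negative solutions to x_1+…+x_4 = 21 number C(21+3,3) = 2024.
Subtract solutions that violate a single cap (substitute x_i' = x_i − (cap_i+1)): x_1 ≥ 8 gives C(16,3) = 560; x_2 ≥ 5 gives C(19,3) = 969; x_3 ≥ 7 gives C(17,3) = 680; x_4 ≥ 8 gives C(16,3) = 560. Together 2769.
Add back pairs where two caps are both exceeded: 165 + 84 + 56 + 220 + 165 + 84 = 774.
Subtract triples: 4 + 1 + 0 + 4 = 9.
By inclusion–exclusion the count is 2024 − 2769 + 774 − 9 = 20.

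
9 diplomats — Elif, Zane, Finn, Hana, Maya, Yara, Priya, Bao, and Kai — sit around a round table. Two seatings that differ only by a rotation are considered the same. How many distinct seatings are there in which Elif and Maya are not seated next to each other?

Without the restriction there are (8)! = 40320 seatings.
Those with Elif next to Maya: fuse the pair into one unit and seat 8 units around a circle — 2·(7)! = 10080.
Subtracting, 40320 − 10080 = 30240.

30240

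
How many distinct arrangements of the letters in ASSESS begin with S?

With the first slot taken by S, it remains to arrange the other 5 letters (ASESS).
Those 5 letters have S appearing 3 times, giving (5)!/(3!) = 20.

20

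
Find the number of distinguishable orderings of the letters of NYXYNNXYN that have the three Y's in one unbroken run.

105

Treat the 3 copies of Y as a single block. The multiset to arrange is then {YYY, N, N, N, N, X, X}, 7 items in all.
That gives (7)!/(4!·2!) = 105 arrangements.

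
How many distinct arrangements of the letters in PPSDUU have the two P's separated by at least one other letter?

There are 6!/(2!·2!) = 180 arrangements of PPSDUU in total.
Arrangements with the P's together: treat PP as one letter, giving (5)!/(2!) = 60.
Subtracting, 180 − 60 = 120 arrangements keep the P's apart.

120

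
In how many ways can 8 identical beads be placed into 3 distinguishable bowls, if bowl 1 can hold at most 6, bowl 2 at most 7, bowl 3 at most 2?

20

Without the upper bounds there are C(10,2) = 45 ways to split 8 among 3 bowls.
Subtract solutions that violate a single cap (substitute x_i' = x_i − (cap_i+1)): x_1 ≥ 7 gives C(3,2) = 3; x_2 ≥ 8 gives C(2,2) = 1; x_3 ≥ 3 gives C(7,2) = 21. Together 25.
No two caps can be exceeded simultaneously, so the pair terms are all 0.
By inclusion–exclusion the count is 45 − 25 + 0 = 20.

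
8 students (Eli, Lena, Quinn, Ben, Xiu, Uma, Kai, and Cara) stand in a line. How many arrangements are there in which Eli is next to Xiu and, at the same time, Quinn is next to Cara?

Treat {Eli,Xiu} as one block (2 orders) and {Quinn,Cara} as another (2 orders).
That leaves 6 units to arrange: 2 × 2 × 6! = 4 × 720 = 2880.

2880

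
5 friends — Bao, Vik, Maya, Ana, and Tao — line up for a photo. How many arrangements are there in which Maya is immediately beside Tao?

Glue Maya and Tao into one block (2 internal orders), leaving 4 units to arrange in a row.
So the count is 2·(4)! = 48.

48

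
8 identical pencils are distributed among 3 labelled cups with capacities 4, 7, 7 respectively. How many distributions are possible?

By stars and bars, unrestricted non-negative solutions to x_1+…+x_3 = 8 number C(8+2,2) = 45.
Subtract solutions that violate a single cap (substitute x_i' = x_i − (cap_i+1)): x_1 ≥ 5 gives C(5,2) = 10; x_2 ≥ 8 gives C(2,2) = 1; x_3 ≥ 8 gives C(2,2) = 1. Together 12.
No two caps can be exceeded simultaneously, so the pair terms are all 0.
By inclusion–exclusion the count is 45 − 12 + 0 = 33.

33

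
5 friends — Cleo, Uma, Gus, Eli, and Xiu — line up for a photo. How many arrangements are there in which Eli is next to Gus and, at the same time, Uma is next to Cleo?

24

Treat {Eli,Gus} as one block (2 orders) and {Uma,Cleo} as another (2 orders).
That leaves 3 units to arrange: 2 × 2 × 3! = 4 × 6 = 24.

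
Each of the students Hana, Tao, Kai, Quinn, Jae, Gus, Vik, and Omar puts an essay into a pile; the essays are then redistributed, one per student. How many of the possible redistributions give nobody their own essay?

Let Aᵢ be the assignments in which student i gets their own essay. We want the size of the complement of A₁∪…∪A_8.
By inclusion–exclusion this is Σ_{j=0}^{8} (−1)^j C(8,j)·(8−j)!.
Computing: 40320 − 40320 + 20160 − 6720 + 1680 − 336 + 56 − 8 + 1 = 14833.

14833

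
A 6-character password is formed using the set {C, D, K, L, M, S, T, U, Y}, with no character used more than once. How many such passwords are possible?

60480

This is a permutation of 6 out of 9: P(9,6) = 9!/3!.
That product is 9 × 8 × 7 × 6 × 5 × 4 = 60480.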